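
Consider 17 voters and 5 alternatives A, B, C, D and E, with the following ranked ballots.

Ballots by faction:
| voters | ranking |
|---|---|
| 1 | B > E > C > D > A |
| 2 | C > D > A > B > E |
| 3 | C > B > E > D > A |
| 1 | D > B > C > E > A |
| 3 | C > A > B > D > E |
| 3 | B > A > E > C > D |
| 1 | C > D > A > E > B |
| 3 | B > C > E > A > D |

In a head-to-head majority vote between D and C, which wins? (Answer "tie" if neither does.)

Ballots ranking D above C: 1.
Ballots ranking C above D: 17 − 1 = 16.
C wins the head-to-head 16–1.

C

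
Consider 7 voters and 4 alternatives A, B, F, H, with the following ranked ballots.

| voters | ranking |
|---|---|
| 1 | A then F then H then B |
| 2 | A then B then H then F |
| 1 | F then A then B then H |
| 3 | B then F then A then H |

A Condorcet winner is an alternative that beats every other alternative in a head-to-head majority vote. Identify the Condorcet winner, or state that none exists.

none

Pairwise majorities:
A–B: A 4–3.
A–F: F 4–3.
A–H: A 7–0.
B–F: B 5–2.
B–H: B 6–1.
F vs H: F, 5–2.
No alternative is unbeaten: A loses to F; B loses to A; F loses to B; H loses to A. In particular A → B → F → A is a majority cycle — no Condorcet winner exists.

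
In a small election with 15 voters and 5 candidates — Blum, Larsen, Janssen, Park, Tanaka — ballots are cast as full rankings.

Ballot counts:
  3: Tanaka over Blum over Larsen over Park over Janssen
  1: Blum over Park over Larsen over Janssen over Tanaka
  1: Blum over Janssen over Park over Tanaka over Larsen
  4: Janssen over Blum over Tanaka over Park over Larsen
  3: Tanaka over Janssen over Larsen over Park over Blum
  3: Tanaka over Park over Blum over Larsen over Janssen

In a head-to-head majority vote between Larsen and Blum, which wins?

Blum

Ballots ranking Larsen above Blum: 3.
Ballots ranking Blum above Larsen: 15 − 3 = 12.
Blum wins the head-to-head 12–3.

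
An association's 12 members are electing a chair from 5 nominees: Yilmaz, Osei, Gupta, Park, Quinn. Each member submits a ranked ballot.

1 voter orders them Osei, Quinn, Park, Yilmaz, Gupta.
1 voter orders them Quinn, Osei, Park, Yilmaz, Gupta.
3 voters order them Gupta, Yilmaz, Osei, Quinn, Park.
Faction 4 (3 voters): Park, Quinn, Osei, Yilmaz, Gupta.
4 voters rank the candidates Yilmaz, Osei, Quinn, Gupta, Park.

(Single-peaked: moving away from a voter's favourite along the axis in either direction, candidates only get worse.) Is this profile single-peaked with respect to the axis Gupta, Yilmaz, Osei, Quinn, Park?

yes

Axis positions: Gupta=1, Yilmaz=2, Osei=3, Quinn=4, Park=5.
Faction 1 (peak Osei at position 3): ranking walks positions 3-4-5-2-1, expanding outward from the peak — single-peaked.
Faction 2 (peak Quinn at position 4): ranking walks positions 4-3-5-2-1, expanding outward from the peak — single-peaked.
Faction 3 (peak Gupta at position 1): ranking walks positions 1-2-3-4-5, expanding outward from the peak — single-peaked.
Faction 4 (peak Park at position 5): ranking walks positions 5-4-3-2-1, expanding outward from the peak — single-peaked.
Faction 5 (peak Yilmaz at position 2): ranking walks positions 2-3-4-1-5, expanding outward from the peak — single-peaked.
Every ranking is single-peaked on this axis.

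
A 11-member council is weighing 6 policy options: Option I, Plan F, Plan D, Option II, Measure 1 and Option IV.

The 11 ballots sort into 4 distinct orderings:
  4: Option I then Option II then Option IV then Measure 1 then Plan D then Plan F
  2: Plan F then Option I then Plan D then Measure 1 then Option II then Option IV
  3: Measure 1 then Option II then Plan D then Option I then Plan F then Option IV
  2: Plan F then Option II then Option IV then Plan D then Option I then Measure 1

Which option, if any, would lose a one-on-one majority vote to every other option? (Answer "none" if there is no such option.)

Head-to-head results (11 council members):
Option I vs Plan F: Option I preferred on 4+3 = 7 ballots; Option I wins 7–4.
Option I vs Plan D: Option I, 6–5.
Option I vs Option II: Option I is ranked higher on 4+2 = 6 ballots, Option II on 5. Option I wins 6–5.
Option I vs Measure 1: 8 to 3, Option I.
Option I vs Option IV: Option I, 9–2.
Plan F vs Plan D: Plan D wins 7–4.
Plan F vs Option II: 4 to 7, Option II.
Plan F vs Measure 1: Measure 1 wins 7–4.
Plan F vs Option IV: Plan F, 7–4.
Plan D vs Option II: Plan D is ranked higher on 2 ballots, Option II on 9. Option II wins 9–2.
Plan D vs Measure 1: 4 to 7, Measure 1.
Plan D vs Option IV: Option IV wins 6–5.
Option II vs Measure 1: Option II, 6–5.
Option II vs Option IV: Option II wins 11–0.
Measure 1 vs Option IV: Measure 1 preferred on 2+3 = 5 ballots; Option IV wins 6–5.
No option is winless: Option I beats Plan F; Plan F beats Option IV; Plan D beats Plan F; Option II beats Plan F; Measure 1 beats Plan F; Option IV beats Plan D. There is no Condorcet loser.

none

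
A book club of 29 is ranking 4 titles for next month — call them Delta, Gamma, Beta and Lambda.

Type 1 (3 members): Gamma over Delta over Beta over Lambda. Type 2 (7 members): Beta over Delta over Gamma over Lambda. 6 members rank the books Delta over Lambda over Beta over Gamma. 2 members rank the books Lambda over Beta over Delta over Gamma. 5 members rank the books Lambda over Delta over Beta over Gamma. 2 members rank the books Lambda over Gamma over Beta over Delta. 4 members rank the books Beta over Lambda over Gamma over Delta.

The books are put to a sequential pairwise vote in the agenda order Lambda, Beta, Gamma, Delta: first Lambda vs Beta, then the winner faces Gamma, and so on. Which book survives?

Round 1: Lambda vs Beta — 15–14, Lambda advances.
Round 2: Lambda vs Gamma — 19–10, Lambda advances.
Round 3: Lambda vs Delta — 13–16, Delta advances.
The agenda winner is Delta.

Delta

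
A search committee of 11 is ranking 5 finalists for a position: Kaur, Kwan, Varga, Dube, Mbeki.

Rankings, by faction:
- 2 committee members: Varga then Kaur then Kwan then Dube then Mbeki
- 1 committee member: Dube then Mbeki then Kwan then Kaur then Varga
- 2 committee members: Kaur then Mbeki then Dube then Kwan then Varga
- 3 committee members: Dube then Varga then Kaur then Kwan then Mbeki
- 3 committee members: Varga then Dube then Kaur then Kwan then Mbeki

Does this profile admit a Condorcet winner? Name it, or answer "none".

Check each pair by majority over 11 ballots:
Kaur vs Kwan: Kaur wins 10–1.
Kaur–Varga: Varga 8–3.
Kaur vs Dube: Dube, 7–4.
Kaur vs Mbeki: Kaur, 10–1.
Kwan vs Varga: Varga wins 8–3.
Kwan vs Dube: Dube, 9–2.
Kwan vs Mbeki: Kwan, 8–3.
Varga vs Dube: Dube, 6–5.
Varga vs Mbeki: Varga wins 8–3.
Dube–Mbeki: Dube 9–2.
Only Dube has no losses; Dube is the Condorcet winner.

Dube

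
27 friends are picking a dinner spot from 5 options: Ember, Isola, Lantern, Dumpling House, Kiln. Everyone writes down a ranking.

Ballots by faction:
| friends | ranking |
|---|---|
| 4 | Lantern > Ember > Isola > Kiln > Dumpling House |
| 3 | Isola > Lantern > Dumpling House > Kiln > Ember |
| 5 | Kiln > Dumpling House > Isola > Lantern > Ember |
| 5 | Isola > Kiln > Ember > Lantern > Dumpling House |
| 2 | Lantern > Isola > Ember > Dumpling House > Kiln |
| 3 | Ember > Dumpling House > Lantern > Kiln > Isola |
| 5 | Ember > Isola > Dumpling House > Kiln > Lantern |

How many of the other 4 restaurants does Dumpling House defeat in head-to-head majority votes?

Dumpling House against each rival (27 friends):
Dumpling House–Ember: Ember 19–8.
Dumpling House–Isola: Isola 19–8.
Dumpling House vs Lantern: 13 to 14, Lantern.
Dumpling House vs Kiln: Kiln wins 14–13.
Dumpling House beats no one; loses to Ember, Isola, Lantern, Kiln — 0 pairwise wins.

0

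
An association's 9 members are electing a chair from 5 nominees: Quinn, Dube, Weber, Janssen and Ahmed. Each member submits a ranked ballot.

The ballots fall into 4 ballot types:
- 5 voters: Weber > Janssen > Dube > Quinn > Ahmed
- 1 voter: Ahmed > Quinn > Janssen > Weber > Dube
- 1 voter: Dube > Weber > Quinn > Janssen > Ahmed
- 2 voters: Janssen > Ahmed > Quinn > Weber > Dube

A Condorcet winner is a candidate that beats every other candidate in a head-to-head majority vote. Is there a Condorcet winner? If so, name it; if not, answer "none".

Head-to-head results (9 voters):
Quinn vs Dube: Dube wins 6–3.
Quinn vs Weber: 1+2 = 3 for Quinn, 6 for Weber — Weber by 6–3.
Quinn vs Janssen: Quinn preferred on 1+1 = 2 ballots; Janssen wins 7–2.
Quinn vs Ahmed: Quinn, 6–3.
Dube vs Weber: Dube preferred on 1 ballot; Weber wins 8–1.
Dube vs Janssen: Janssen, 8–1.
Dube vs Ahmed: Dube wins 6–3.
Weber vs Janssen: Weber is ranked higher on 5+1 = 6 ballots, Janssen on 3. Weber wins 6–3.
Weber–Ahmed: Weber 6–3.
Janssen vs Ahmed: Janssen preferred on 5+1+2 = 8 ballots; Janssen wins 8–1.
Weber defeats every rival head-to-head and is the Condorcet winner.

Weber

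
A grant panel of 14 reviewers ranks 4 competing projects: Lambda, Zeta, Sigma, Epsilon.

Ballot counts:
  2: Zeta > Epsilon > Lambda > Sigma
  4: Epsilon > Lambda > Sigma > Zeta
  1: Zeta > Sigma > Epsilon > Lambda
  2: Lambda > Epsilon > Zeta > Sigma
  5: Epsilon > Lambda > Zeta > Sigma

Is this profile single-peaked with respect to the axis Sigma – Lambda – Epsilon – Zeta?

Axis positions: Sigma=1, Lambda=2, Epsilon=3, Zeta=4.
Cluster 1 (peak Zeta at position 4): ranking walks positions 4-3-2-1, expanding outward from the peak — single-peaked.
Cluster 2 (peak Epsilon at position 3): ranking walks positions 3-2-1-4, expanding outward from the peak — single-peaked.
Cluster 3: ranking walks positions 4-1-3-2; Sigma is ranked above Epsilon even though Epsilon lies between Sigma and the peak Zeta on the axis — preferences dip and rise again. Not single-peaked.
Cluster 4 (peak Lambda at position 2): ranking walks positions 2-3-4-1, expanding outward from the peak — single-peaked.
Cluster 5 (peak Epsilon at position 3): ranking walks positions 3-2-4-1, expanding outward from the peak — single-peaked.
Cluster 3 violates single-peakedness, so the profile is not single-peaked on this axis.

no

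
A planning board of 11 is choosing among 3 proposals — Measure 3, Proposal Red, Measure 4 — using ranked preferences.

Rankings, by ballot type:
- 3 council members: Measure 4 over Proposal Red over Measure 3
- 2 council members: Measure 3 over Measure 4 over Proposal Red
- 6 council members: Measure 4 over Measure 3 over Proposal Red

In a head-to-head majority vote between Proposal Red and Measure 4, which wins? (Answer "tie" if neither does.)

No ballot ranks Proposal Red above Measure 4: 0.
Ballots ranking Measure 4 above Proposal Red: 11 − 0 = 11.
Measure 4 wins the head-to-head 11–0.

Measure 4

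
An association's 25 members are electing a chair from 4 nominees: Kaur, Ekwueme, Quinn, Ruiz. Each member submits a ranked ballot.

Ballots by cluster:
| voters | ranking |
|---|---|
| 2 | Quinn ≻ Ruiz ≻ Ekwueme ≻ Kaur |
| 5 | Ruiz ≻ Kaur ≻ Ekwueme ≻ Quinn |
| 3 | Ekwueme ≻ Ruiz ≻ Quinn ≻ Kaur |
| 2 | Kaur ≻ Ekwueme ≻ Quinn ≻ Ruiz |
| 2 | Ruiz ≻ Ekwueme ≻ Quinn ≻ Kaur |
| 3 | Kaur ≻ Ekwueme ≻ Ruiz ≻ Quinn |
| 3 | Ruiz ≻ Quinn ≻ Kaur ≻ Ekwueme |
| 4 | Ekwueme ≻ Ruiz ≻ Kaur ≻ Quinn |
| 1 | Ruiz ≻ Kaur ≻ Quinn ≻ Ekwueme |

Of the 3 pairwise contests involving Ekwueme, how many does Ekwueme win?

1

Ekwueme against each rival (25 voters):
Ekwueme vs Kaur: Kaur wins 14–11.
Ekwueme vs Quinn: Ekwueme, 19–6.
Ekwueme vs Ruiz: Ruiz, 13–12.
Ekwueme beats Quinn; loses to Kaur, Ruiz — 1 pairwise win.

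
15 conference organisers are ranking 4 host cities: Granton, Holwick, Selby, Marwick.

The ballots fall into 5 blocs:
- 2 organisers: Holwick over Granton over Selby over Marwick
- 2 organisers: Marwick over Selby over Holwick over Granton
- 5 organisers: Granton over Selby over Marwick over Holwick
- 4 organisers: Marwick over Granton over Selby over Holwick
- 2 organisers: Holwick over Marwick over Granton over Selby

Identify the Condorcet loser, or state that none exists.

Pairwise majorities:
Granton–Holwick: Granton 9–6.
Granton vs Selby: 2+5+4+2 = 13 for Granton, 2 for Selby — Granton by 13–2.
Granton vs Marwick: 2+5 = 7 for Granton, 8 for Marwick — Marwick by 8–7.
Holwick vs Selby: Selby wins 11–4.
Holwick vs Marwick: Marwick, 11–4.
Selby vs Marwick: Selby preferred on 2+5 = 7 ballots; Marwick wins 8–7.
Holwick is beaten in every head-to-head and is the Condorcet loser.

Holwick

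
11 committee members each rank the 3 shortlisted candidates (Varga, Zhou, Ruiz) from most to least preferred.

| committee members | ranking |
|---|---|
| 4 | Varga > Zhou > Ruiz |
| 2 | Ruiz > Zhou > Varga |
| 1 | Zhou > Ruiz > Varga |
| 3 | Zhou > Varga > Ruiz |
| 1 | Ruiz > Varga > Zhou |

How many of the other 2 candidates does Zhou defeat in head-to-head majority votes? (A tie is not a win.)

2

Zhou against each rival (11 committee members):
Zhou vs Varga: Zhou is ranked higher on 2+1+3 = 6 ballots, Varga on 5. Zhou wins 6–5.
Zhou vs Ruiz: 8 to 3, Zhou.
Zhou beats Varga, Ruiz — 2 pairwise wins.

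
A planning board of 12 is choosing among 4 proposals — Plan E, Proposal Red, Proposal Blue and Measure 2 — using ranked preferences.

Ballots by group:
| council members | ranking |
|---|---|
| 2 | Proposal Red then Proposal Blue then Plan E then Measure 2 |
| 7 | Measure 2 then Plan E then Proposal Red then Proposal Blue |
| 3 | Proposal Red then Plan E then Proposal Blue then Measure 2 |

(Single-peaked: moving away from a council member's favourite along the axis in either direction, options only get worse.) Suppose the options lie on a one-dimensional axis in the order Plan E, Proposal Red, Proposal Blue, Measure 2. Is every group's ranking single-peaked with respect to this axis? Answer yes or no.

no

Axis positions: Plan E=1, Proposal Red=2, Proposal Blue=3, Measure 2=4.
Group 1 (peak Proposal Red at position 2): ranking walks positions 2-3-1-4, expanding outward from the peak — single-peaked.
Group 2: ranking walks positions 4-1-2-3; Plan E is ranked above Proposal Blue even though Proposal Blue lies between Plan E and the peak Measure 2 on the axis — preferences dip and rise again. Not single-peaked.
Group 3 (peak Proposal Red at position 2): ranking walks positions 2-1-3-4, expanding outward from the peak — single-peaked.
Group 2 violates single-peakedness, so the profile is not single-peaked on this axis.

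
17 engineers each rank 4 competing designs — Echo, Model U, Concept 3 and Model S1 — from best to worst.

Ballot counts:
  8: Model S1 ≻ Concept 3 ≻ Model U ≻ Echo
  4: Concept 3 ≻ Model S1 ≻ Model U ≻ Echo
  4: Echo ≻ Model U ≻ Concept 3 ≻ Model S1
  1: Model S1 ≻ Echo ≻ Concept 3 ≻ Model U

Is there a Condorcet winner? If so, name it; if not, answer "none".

Model S1

Pairwise majorities:
Echo vs Model U: Echo preferred on 4+1 = 5 ballots; Model U wins 12–5.
Echo vs Concept 3: Echo preferred on 4+1 = 5 ballots; Concept 3 wins 12–5.
Echo vs Model S1: 4 to 13, Model S1.
Model U vs Concept 3: Model U is ranked higher on 4 ballots, Concept 3 on 13. Concept 3 wins 13–4.
Model U vs Model S1: 4 to 13, Model S1.
Concept 3 vs Model S1: Concept 3 is ranked higher on 4+4 = 8 ballots, Model S1 on 9. Model S1 wins 9–8.
Model S1 defeats every rival head-to-head and is the Condorcet winner.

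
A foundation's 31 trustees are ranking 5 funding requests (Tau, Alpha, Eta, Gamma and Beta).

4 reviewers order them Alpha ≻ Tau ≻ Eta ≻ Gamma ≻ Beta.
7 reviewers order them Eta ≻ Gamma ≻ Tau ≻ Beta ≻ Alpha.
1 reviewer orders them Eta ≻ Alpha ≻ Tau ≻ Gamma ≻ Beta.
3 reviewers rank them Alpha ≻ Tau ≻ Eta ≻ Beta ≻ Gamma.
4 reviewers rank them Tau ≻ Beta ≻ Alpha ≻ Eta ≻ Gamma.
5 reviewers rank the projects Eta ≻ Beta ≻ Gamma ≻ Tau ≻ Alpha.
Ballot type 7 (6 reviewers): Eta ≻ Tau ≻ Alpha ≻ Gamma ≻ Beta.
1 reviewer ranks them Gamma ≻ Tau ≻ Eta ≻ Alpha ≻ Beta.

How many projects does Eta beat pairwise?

Eta against each rival (31 reviewers):
Eta vs Tau: Eta preferred on 7+1+5+6 = 19 ballots; Eta wins 19–12.
Eta vs Alpha: 20 to 11, Eta.
Eta vs Gamma: Eta is ranked higher on 30 ballots, Gamma on 1. Eta wins 30–1.
Eta vs Beta: Eta wins 27–4.
Eta beats Tau, Alpha, Gamma, Beta — 4 pairwise wins.

4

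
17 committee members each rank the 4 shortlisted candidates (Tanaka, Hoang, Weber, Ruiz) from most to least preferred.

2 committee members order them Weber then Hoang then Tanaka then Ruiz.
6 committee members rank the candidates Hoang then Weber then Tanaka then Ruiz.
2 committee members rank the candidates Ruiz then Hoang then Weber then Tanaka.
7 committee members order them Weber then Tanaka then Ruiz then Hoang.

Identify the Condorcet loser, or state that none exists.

Head-to-head results (17 committee members):
Tanaka vs Hoang: Hoang wins 10–7.
Tanaka–Weber: Weber 17–0.
Tanaka vs Ruiz: 2+6+7 = 15 for Tanaka, 2 for Ruiz — Tanaka by 15–2.
Hoang vs Weber: 6+2 = 8 for Hoang, 9 for Weber — Weber by 9–8.
Hoang vs Ruiz: Hoang is ranked higher on 2+6 = 8 ballots, Ruiz on 9. Ruiz wins 9–8.
Weber vs Ruiz: Weber, 15–2.
Each candidate has at least one pairwise win (Tanaka beats Ruiz; Hoang beats Tanaka; Weber beats Tanaka; Ruiz beats Hoang) — no Condorcet loser.

none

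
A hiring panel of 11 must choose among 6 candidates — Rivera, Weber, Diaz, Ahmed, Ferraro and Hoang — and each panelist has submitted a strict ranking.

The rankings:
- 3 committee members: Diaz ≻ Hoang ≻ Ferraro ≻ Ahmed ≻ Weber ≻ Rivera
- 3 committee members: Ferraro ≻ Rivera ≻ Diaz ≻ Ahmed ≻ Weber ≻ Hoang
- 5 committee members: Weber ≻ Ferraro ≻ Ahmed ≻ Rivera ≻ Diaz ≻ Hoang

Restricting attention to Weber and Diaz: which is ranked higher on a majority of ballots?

Diaz

Ballots ranking Weber above Diaz: 5.
Ballots ranking Diaz above Weber: 11 − 5 = 6.
Diaz wins the head-to-head 6–5.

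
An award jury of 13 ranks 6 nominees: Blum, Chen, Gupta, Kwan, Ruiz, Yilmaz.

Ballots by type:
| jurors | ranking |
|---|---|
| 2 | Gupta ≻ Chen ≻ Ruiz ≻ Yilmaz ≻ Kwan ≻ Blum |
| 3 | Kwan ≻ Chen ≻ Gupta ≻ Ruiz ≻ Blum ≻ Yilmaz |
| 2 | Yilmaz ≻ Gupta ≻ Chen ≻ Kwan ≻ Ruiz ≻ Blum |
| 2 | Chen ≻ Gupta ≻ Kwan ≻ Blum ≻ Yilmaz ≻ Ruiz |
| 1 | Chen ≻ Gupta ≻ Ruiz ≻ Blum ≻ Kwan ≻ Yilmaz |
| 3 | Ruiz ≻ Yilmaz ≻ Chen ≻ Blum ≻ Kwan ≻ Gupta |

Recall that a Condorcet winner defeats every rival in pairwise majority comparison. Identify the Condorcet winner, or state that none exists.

Check each pair by majority over 13 ballots:
Blum vs Chen: Chen, 13–0.
Blum–Gupta: Gupta 10–3.
Blum vs Kwan: Kwan wins 9–4.
Blum vs Ruiz: Ruiz, 11–2.
Blum–Yilmaz: Yilmaz 7–6.
Chen vs Gupta: Chen wins 9–4.
Chen vs Kwan: Chen wins 10–3.
Chen–Ruiz: Chen 10–3.
Chen vs Yilmaz: Chen wins 8–5.
Gupta vs Kwan: Gupta wins 7–6.
Gupta vs Ruiz: Gupta, 10–3.
Gupta–Yilmaz: Gupta 8–5.
Kwan vs Ruiz: Kwan wins 7–6.
Kwan–Yilmaz: Yilmaz 7–6.
Ruiz vs Yilmaz: Ruiz wins 9–4.
Chen beats each of Blum, Gupta, Kwan, Ruiz, Yilmaz — Chen is the Condorcet winner.

Chen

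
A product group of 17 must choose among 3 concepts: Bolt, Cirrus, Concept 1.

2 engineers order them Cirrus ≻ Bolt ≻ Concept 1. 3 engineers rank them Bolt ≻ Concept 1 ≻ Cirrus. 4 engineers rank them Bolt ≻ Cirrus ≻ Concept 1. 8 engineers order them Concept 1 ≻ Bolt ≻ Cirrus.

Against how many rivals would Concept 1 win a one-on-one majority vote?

1

Concept 1 against each rival (17 engineers):
Concept 1 vs Bolt: Bolt wins 9–8.
Concept 1–Cirrus: Concept 1 11–6.
Concept 1 beats Cirrus; loses to Bolt — 1 pairwise win.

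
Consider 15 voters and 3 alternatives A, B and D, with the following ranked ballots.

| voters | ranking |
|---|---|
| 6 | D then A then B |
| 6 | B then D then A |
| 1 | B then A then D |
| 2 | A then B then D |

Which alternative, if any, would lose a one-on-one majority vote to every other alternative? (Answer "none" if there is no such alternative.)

Head-to-head results (15 voters):
A vs B: A is ranked higher on 6+2 = 8 ballots, B on 7. A wins 8–7.
A vs D: 1+2 = 3 for A, 12 for D — D by 12–3.
B–D: B 9–6.
Each alternative has at least one pairwise win (A beats B; B beats D; D beats A) — no Condorcet loser.

none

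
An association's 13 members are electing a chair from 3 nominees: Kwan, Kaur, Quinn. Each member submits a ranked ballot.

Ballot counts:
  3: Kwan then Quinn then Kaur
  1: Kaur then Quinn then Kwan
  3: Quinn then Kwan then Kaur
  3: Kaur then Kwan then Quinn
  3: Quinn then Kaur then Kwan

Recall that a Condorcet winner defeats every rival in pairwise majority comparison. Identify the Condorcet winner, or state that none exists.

Quinn

Check each pair by majority over 13 ballots:
Kwan vs Kaur: Kwan preferred on 3+3 = 6 ballots; Kaur wins 7–6.
Kwan vs Quinn: 3+3 = 6 for Kwan, 7 for Quinn — Quinn by 7–6.
Kaur vs Quinn: Kaur preferred on 1+3 = 4 ballots; Quinn wins 9–4.
Quinn defeats every rival head-to-head and is the Condorcet winner.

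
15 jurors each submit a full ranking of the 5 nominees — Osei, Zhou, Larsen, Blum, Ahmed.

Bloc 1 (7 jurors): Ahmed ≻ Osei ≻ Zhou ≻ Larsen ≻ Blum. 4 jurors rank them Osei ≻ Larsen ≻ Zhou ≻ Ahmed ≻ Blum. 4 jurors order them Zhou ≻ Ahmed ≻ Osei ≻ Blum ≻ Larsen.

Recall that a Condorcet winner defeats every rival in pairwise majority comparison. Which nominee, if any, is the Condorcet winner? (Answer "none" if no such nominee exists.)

none

Head-to-head results (15 jurors):
Osei vs Zhou: Osei wins 11–4.
Osei–Larsen: Osei 15–0.
Osei–Blum: Osei 15–0.
Osei vs Ahmed: Ahmed, 11–4.
Zhou vs Larsen: Zhou wins 11–4.
Zhou–Blum: Zhou 15–0.
Zhou–Ahmed: Zhou 8–7.
Larsen–Blum: Larsen 11–4.
Larsen vs Ahmed: Ahmed, 11–4.
Blum vs Ahmed: Ahmed wins 15–0.
No nominee is unbeaten: Osei loses to Ahmed; Zhou loses to Osei; Larsen loses to Osei; Blum loses to Osei; Ahmed loses to Zhou. In particular Osei > Zhou > Ahmed > Osei is a majority cycle — no Condorcet winner exists.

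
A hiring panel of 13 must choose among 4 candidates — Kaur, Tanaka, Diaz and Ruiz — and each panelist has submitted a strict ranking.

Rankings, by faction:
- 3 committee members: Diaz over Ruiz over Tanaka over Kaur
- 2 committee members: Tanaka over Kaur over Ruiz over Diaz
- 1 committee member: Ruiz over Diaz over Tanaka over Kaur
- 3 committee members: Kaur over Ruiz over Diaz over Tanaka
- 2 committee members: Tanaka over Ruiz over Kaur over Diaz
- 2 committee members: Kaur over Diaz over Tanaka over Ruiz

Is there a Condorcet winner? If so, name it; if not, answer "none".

none

Head-to-head results (13 committee members):
Kaur–Tanaka: Tanaka 8–5.
Kaur vs Diaz: Kaur wins 9–4.
Kaur vs Ruiz: Kaur wins 7–6.
Tanaka vs Diaz: Diaz, 9–4.
Tanaka–Ruiz: Ruiz 7–6.
Diaz–Ruiz: Ruiz 8–5.
Each candidate drops at least one matchup (Kaur loses to Tanaka; Tanaka loses to Diaz; Diaz loses to Kaur; Ruiz loses to Kaur); the cycle Kaur → Diaz → Tanaka → Kaur rules out a Condorcet winner.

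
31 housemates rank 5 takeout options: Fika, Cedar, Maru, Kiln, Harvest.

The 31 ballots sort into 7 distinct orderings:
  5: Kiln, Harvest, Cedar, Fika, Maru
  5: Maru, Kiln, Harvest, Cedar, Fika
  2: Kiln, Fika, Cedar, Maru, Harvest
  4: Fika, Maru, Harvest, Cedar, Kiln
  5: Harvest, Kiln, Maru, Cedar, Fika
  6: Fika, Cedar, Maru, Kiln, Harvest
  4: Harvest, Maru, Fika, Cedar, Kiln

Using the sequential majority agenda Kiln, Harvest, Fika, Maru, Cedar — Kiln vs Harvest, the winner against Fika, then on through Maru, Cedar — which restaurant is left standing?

Maru

Round 1: Kiln vs Harvest — 18–13, Kiln advances.
Round 2: Kiln vs Fika — 17–14, Kiln advances.
Round 3: Kiln vs Maru — 12–19, Maru advances.
Round 4: Maru vs Cedar — 18–13, Maru advances.
Maru survives the agenda.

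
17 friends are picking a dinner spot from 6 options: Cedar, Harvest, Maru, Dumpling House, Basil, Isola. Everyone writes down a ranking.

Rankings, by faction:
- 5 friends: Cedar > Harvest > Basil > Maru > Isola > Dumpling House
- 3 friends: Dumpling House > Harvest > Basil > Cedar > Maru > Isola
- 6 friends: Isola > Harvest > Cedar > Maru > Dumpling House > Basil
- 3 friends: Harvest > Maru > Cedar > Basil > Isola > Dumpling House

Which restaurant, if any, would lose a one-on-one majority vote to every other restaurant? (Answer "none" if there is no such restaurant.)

none

Pairwise majorities:
Cedar vs Harvest: Cedar preferred on 5 ballots; Harvest wins 12–5.
Cedar vs Maru: Cedar preferred on 5+3+6 = 14 ballots; Cedar wins 14–3.
Cedar vs Dumpling House: Cedar, 14–3.
Cedar vs Basil: Cedar wins 14–3.
Cedar vs Isola: Cedar, 11–6.
Harvest vs Maru: Harvest is ranked higher on 5+3+6+3 = 17 ballots, Maru on 0. Harvest wins 17–0.
Harvest vs Dumpling House: 5+6+3 = 14 for Harvest, 3 for Dumpling House — Harvest by 14–3.
Harvest vs Basil: Harvest preferred on 5+3+6+3 = 17 ballots; Harvest wins 17–0.
Harvest vs Isola: Harvest wins 11–6.
Maru vs Dumpling House: Maru, 14–3.
Maru vs Basil: 6+3 = 9 for Maru, 8 for Basil — Maru by 9–8.
Maru–Isola: Maru 11–6.
Dumpling House–Basil: Dumpling House 9–8.
Dumpling House vs Isola: Dumpling House is ranked higher on 3 ballots, Isola on 14. Isola wins 14–3.
Basil vs Isola: 5+3+3 = 11 for Basil, 6 for Isola — Basil by 11–6.
No restaurant is winless: Cedar beats Maru; Harvest beats Cedar; Maru beats Dumpling House; Dumpling House beats Basil; Basil beats Isola; Isola beats Dumpling House. There is no Condorcet loser.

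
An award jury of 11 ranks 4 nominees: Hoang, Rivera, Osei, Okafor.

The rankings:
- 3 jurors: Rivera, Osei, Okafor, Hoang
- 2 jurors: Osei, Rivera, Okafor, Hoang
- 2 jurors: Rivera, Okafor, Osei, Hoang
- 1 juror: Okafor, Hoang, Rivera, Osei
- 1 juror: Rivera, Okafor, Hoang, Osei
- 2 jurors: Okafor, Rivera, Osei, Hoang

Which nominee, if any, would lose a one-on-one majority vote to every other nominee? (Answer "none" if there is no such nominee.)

Hoang

Head-to-head results (11 jurors):
Hoang vs Rivera: Hoang preferred on 1 ballot; Rivera wins 10–1.
Hoang vs Osei: 2 to 9, Osei.
Hoang–Okafor: Okafor 11–0.
Rivera vs Osei: Rivera preferred on 3+2+1+1+2 = 9 ballots; Rivera wins 9–2.
Rivera vs Okafor: Rivera is ranked higher on 3+2+2+1 = 8 ballots, Okafor on 3. Rivera wins 8–3.
Osei vs Okafor: 3+2 = 5 for Osei, 6 for Okafor — Okafor by 6–5.
Only Hoang has no wins; Hoang is the Condorcet loser.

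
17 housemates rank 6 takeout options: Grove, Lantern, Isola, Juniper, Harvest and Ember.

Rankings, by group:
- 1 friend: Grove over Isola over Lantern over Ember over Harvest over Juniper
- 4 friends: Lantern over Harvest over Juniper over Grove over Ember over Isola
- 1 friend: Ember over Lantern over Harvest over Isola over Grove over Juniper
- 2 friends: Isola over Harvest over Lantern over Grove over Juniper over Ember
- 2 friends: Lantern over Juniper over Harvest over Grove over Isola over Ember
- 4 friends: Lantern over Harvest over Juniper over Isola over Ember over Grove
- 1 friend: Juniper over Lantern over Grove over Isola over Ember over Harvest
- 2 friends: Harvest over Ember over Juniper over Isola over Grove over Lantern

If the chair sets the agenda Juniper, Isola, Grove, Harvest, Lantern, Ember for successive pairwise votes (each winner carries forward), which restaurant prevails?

Lantern

Round 1: Juniper vs Isola — 13–4, Juniper advances.
Round 2: Juniper vs Grove — 13–4, Juniper advances.
Round 3: Juniper vs Harvest — 3–14, Harvest advances.
Round 4: Harvest vs Lantern — 4–13, Lantern advances.
Round 5: Lantern vs Ember — 14–3, Lantern advances.
Lantern survives the agenda.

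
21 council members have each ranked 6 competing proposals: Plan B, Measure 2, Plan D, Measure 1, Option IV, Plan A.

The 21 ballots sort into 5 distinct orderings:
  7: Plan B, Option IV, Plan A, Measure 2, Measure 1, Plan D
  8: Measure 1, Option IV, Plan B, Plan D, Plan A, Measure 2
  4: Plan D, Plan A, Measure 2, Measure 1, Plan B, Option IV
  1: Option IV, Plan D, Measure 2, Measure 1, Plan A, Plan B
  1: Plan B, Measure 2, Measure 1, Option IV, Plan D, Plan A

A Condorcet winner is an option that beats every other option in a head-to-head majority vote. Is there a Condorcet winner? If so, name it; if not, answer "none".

Pairwise majorities:
Plan B–Measure 2: Plan B 16–5.
Plan B vs Plan D: Plan B wins 16–5.
Plan B vs Measure 1: Measure 1 wins 13–8.
Plan B–Option IV: Plan B 12–9.
Plan B vs Plan A: Plan B wins 16–5.
Measure 2 vs Plan D: Plan D, 13–8.
Measure 2 vs Measure 1: Measure 2 wins 13–8.
Measure 2 vs Option IV: Option IV wins 16–5.
Measure 2 vs Plan A: Plan A wins 19–2.
Plan D vs Measure 1: Measure 1 wins 16–5.
Plan D–Option IV: Option IV 17–4.
Plan D vs Plan A: Plan D wins 14–7.
Measure 1–Option IV: Measure 1 13–8.
Measure 1–Plan A: Plan A 11–10.
Option IV vs Plan A: Option IV wins 17–4.
Every option loses at least once (Plan B loses to Measure 1; Measure 2 loses to Plan B; Plan D loses to Plan B; Measure 1 loses to Measure 2; Option IV loses to Plan B; Plan A loses to Plan B). The majority relation contains the cycle Plan B beats Measure 2 beats Measure 1 beats Plan B, so there is no Condorcet winner.

none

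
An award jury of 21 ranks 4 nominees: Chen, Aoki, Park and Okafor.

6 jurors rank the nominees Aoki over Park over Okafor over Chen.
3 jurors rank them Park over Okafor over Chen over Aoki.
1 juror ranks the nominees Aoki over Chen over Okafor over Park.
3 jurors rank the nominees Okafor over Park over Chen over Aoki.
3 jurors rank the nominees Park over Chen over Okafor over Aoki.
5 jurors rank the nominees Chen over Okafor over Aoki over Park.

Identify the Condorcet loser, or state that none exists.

none

Head-to-head results (21 jurors):
Chen vs Aoki: Chen, 14–7.
Chen vs Park: Park, 15–6.
Chen vs Okafor: Chen is ranked higher on 1+3+5 = 9 ballots, Okafor on 12. Okafor wins 12–9.
Aoki vs Park: 12 to 9, Aoki.
Aoki vs Okafor: Okafor wins 14–7.
Park–Okafor: Park 12–9.
Each nominee has at least one pairwise win (Chen beats Aoki; Aoki beats Park; Park beats Chen; Okafor beats Chen) — no Condorcet loser.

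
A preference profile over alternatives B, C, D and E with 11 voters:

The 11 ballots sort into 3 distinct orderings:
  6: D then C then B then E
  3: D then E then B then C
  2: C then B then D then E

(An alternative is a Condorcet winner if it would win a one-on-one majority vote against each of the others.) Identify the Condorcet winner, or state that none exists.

Pairwise majorities:
B vs C: C, 8–3.
B vs D: D, 9–2.
B–E: B 8–3.
C–D: D 9–2.
C–E: C 8–3.
D–E: D 11–0.
D defeats every rival head-to-head and is the Condorcet winner.

D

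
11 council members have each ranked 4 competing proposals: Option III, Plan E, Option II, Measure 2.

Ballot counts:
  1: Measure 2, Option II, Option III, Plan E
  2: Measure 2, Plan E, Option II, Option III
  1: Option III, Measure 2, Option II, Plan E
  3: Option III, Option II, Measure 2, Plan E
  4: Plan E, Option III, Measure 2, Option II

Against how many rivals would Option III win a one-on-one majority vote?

Option III against each rival (11 council members):
Option III vs Plan E: Plan E wins 6–5.
Option III vs Option II: Option III preferred on 1+3+4 = 8 ballots; Option III wins 8–3.
Option III vs Measure 2: 8 to 3, Option III.
Option III beats Option II, Measure 2; loses to Plan E — 2 pairwise wins.

2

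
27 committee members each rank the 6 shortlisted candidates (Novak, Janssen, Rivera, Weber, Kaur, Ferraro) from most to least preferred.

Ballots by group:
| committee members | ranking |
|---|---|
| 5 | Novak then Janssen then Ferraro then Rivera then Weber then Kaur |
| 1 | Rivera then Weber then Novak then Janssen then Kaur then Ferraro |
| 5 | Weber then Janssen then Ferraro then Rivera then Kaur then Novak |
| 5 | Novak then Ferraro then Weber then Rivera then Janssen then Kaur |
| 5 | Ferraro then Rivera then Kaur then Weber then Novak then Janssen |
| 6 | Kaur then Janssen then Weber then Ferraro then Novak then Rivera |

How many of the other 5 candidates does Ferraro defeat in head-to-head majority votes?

4

Ferraro against each rival (27 committee members):
Ferraro vs Novak: Ferraro is ranked higher on 5+5+6 = 16 ballots, Novak on 11. Ferraro wins 16–11.
Ferraro–Janssen: Janssen 17–10.
Ferraro vs Rivera: Ferraro wins 26–1.
Ferraro vs Weber: Ferraro preferred on 5+5+5 = 15 ballots; Ferraro wins 15–12.
Ferraro vs Kaur: 20 to 7, Ferraro.
Ferraro beats Novak, Rivera, Weber, Kaur; loses to Janssen — 4 pairwise wins.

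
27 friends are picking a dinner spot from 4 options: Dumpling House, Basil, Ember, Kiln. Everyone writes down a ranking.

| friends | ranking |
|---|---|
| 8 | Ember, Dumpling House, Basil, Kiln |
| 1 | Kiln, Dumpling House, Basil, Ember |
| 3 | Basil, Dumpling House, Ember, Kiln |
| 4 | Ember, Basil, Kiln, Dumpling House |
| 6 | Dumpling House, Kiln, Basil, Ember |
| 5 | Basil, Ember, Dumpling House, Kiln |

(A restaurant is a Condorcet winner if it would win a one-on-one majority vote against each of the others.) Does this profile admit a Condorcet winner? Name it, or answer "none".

none

Head-to-head results (27 friends):
Dumpling House vs Basil: Dumpling House is ranked higher on 8+1+6 = 15 ballots, Basil on 12. Dumpling House wins 15–12.
Dumpling House vs Ember: 10 to 17, Ember.
Dumpling House vs Kiln: 8+3+6+5 = 22 for Dumpling House, 5 for Kiln — Dumpling House by 22–5.
Basil vs Ember: 15 to 12, Basil.
Basil vs Kiln: Basil preferred on 8+3+4+5 = 20 ballots; Basil wins 20–7.
Ember vs Kiln: Ember preferred on 8+3+4+5 = 20 ballots; Ember wins 20–7.
Each restaurant drops at least one matchup (Dumpling House loses to Ember; Basil loses to Dumpling House; Ember loses to Basil; Kiln loses to Dumpling House); the cycle Dumpling House → Basil → Ember → Dumpling House rules out a Condorcet winner.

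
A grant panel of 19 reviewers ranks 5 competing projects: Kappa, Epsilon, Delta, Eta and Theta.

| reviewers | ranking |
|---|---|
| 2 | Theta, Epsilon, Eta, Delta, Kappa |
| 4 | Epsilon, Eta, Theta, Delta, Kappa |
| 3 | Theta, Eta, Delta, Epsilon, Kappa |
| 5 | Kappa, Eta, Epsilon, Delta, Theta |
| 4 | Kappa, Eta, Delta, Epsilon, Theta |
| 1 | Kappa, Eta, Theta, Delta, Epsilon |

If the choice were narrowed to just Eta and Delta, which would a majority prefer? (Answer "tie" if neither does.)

Eta

Ballots ranking Eta above Delta: 2 + 4 + 3 + 5 + 4 + 1 = 19.
Ballots ranking Delta above Eta: 19 − 19 = 0.
Eta wins the head-to-head 19–0.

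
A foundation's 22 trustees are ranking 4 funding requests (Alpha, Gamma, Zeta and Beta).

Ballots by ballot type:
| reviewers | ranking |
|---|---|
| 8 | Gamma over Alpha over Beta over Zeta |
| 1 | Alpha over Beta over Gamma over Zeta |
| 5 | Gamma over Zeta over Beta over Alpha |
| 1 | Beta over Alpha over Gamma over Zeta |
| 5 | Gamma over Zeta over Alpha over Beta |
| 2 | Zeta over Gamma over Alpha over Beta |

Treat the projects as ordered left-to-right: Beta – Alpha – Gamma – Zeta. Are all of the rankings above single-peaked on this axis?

no

Axis positions: Beta=1, Alpha=2, Gamma=3, Zeta=4.
Ballot type 1 (peak Gamma at position 3): ranking walks positions 3-2-1-4, expanding outward from the peak — single-peaked.
Ballot type 2 (peak Alpha at position 2): ranking walks positions 2-1-3-4, expanding outward from the peak — single-peaked.
Ballot type 3: ranking walks positions 3-4-1-2; Beta is ranked above Alpha even though Alpha lies between Beta and the peak Gamma on the axis — preferences dip and rise again. Not single-peaked.
Ballot type 4 (peak Beta at position 1): ranking walks positions 1-2-3-4, expanding outward from the peak — single-peaked.
Ballot type 5 (peak Gamma at position 3): ranking walks positions 3-4-2-1, expanding outward from the peak — single-peaked.
Ballot type 6 (peak Zeta at position 4): ranking walks positions 4-3-2-1, expanding outward from the peak — single-peaked.
Ballot type 3 violates single-peakedness, so the profile is not single-peaked on this axis.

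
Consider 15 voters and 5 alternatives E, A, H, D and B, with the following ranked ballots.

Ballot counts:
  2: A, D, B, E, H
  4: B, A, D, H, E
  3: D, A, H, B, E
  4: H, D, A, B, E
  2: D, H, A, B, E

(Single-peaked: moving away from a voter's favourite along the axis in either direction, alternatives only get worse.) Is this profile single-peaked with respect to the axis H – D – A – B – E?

yes

Axis positions: H=1, D=2, A=3, B=4, E=5.
Faction 1 (peak A at position 3): ranking walks positions 3-2-4-5-1, expanding outward from the peak — single-peaked.
Faction 2 (peak B at position 4): ranking walks positions 4-3-2-1-5, expanding outward from the peak — single-peaked.
Faction 3 (peak D at position 2): ranking walks positions 2-3-1-4-5, expanding outward from the peak — single-peaked.
Faction 4 (peak H at position 1): ranking walks positions 1-2-3-4-5, expanding outward from the peak — single-peaked.
Faction 5 (peak D at position 2): ranking walks positions 2-1-3-4-5, expanding outward from the peak — single-peaked.
Every ranking is single-peaked on this axis.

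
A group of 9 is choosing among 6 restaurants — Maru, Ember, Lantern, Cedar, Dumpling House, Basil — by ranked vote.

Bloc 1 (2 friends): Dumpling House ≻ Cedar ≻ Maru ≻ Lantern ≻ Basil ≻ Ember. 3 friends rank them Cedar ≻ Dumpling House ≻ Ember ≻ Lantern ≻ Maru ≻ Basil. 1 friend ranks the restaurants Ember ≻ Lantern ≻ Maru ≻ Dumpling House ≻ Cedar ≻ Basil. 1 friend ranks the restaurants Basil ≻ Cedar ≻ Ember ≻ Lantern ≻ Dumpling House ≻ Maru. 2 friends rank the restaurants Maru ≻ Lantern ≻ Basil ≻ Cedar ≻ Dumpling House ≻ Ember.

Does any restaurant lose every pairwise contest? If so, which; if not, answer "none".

Head-to-head results (9 friends):
Maru vs Ember: 2+2 = 4 for Maru, 5 for Ember — Ember by 5–4.
Maru vs Lantern: Maru is ranked higher on 2+2 = 4 ballots, Lantern on 5. Lantern wins 5–4.
Maru–Cedar: Cedar 6–3.
Maru vs Dumpling House: Dumpling House wins 6–3.
Maru–Basil: Maru 8–1.
Ember vs Lantern: 3+1+1 = 5 for Ember, 4 for Lantern — Ember by 5–4.
Ember vs Cedar: 1 to 8, Cedar.
Ember–Dumpling House: Dumpling House 7–2.
Ember vs Basil: Basil, 5–4.
Lantern vs Cedar: 1+2 = 3 for Lantern, 6 for Cedar — Cedar by 6–3.
Lantern vs Dumpling House: 4 to 5, Dumpling House.
Lantern vs Basil: Lantern wins 8–1.
Cedar vs Dumpling House: Cedar preferred on 3+1+2 = 6 ballots; Cedar wins 6–3.
Cedar vs Basil: Cedar wins 6–3.
Dumpling House–Basil: Dumpling House 6–3.
No restaurant is winless: Maru beats Basil; Ember beats Maru; Lantern beats Maru; Cedar beats Maru; Dumpling House beats Maru; Basil beats Ember. There is no Condorcet loser.

none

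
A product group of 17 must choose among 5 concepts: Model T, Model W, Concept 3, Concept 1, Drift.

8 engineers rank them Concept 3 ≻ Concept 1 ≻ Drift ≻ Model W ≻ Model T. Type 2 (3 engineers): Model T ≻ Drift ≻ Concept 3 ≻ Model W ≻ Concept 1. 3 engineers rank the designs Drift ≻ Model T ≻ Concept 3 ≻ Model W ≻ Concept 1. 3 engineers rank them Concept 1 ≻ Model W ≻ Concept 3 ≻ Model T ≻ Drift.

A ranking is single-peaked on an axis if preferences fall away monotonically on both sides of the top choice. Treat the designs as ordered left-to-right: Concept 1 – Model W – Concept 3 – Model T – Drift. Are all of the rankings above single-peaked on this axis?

no

Axis positions: Concept 1=1, Model W=2, Concept 3=3, Model T=4, Drift=5.
Type 1: ranking walks positions 3-1-5-2-4; Concept 1 is ranked above Model W even though Model W lies between Concept 1 and the peak Concept 3 on the axis — preferences dip and rise again. Not single-peaked.
Type 2 (peak Model T at position 4): ranking walks positions 4-5-3-2-1, expanding outward from the peak — single-peaked.
Type 3 (peak Drift at position 5): ranking walks positions 5-4-3-2-1, expanding outward from the peak — single-peaked.
Type 4 (peak Concept 1 at position 1): ranking walks positions 1-2-3-4-5, expanding outward from the peak — single-peaked.
Type 1 violates single-peakedness, so the profile is not single-peaked on this axis.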